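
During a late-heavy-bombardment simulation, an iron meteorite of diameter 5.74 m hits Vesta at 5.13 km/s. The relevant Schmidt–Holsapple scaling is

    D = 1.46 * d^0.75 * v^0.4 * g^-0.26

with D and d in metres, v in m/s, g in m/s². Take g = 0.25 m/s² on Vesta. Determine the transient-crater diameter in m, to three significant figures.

D ≈ 237 m

In SI units: v = 5130 m/s.
d^0.75 = 5.74^0.75 = 3.708
v^0.4 = 5130^0.4 = 30.48
g^-0.26 = 0.25^-0.26 = 1.434
D = 1.46 × 3.708 × 30.48 × 1.434 = 236.6 m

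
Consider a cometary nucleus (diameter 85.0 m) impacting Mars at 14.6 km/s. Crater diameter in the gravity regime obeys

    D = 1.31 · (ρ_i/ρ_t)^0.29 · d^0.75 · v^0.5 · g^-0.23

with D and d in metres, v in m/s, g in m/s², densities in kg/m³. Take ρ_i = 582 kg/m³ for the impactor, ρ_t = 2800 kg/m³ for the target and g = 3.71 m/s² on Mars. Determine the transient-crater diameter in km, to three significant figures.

D ≈ 2.08 km

In SI units: v = 14600 m/s.
(ρ_i/ρ_t)^0.29 = (582/2800)^0.29 = 0.6341
d^0.75 = 85^0.75 = 27.99
v^0.5 = 14600^0.5 = 120.8
g^-0.23 = 3.71^-0.23 = 0.7397
D = 1.31 × 0.6341 × 27.99 × 120.8 × 0.7397 = 2078 m
   = 2.078 km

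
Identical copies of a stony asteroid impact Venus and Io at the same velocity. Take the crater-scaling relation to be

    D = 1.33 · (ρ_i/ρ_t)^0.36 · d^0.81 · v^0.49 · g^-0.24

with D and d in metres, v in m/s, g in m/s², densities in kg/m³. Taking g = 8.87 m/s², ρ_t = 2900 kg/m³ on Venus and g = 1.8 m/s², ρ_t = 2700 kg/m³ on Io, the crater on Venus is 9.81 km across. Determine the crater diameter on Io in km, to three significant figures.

The impactor-only factors (d, v, ρ_i) cancel in the ratio, leaving D_Io/D_Venus = (g_Io/g_Venus)^-0.24 · (ρ_t,Venus/ρ_t,Io)^0.36.
(1.8/8.87)^-0.24 = 0.2029^-0.24 = 1.466
(2900/2700)^0.36 = 1.074^0.36 = 1.026
Ratio = 1.466 × 1.026 = 1.504
D_Io = 1.504 × 9.81 km = 14.8 km

D ≈ 14.8 km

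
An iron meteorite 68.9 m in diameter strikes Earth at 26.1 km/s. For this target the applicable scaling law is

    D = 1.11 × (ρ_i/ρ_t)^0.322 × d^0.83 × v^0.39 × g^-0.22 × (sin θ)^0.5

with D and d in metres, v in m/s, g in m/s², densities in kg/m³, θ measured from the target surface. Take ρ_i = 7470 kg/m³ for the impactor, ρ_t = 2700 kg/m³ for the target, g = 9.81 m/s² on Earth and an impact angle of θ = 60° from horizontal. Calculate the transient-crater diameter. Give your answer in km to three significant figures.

D ≈ 1.54 km

In SI units: v = 26100 m/s.
(ρ_i/ρ_t)^0.322 = (7470/2700)^0.322 = 1.388
d^0.83 = 68.9^0.83 = 33.55
v^0.39 = 26100^0.39 = 52.78
g^-0.22 = 9.81^-0.22 = 0.6051
(sin 60°)^0.5 = 0.8660^0.5 = 0.9306
D = 1.11 × 1.388 × 33.55 × 52.78 × 0.6051 × 0.9306 = 1536 m
   = 1.536 km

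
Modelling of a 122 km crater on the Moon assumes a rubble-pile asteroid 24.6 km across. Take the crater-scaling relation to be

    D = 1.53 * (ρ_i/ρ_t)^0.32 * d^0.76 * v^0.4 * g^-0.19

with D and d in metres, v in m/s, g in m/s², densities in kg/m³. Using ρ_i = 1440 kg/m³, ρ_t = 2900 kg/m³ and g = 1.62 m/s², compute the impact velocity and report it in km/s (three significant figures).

v ≈ 18.0 km/s

Rearranging for v: v = [D / (1.53 · (1440/2900)^0.32 · 24600^0.76 · 1.62^-0.19)]^(1/0.4).
D = 122000 m.
(1440/2900)^0.32 = 0.7993
24600^0.76 = 2173
1.62^-0.19 = 0.9124
Denominator = 1.53 × 0.7993 × 2173 × 0.9124 = 2425
D / 2425 = 122000 / 2425 = 50.31
v = 50.31^(1/0.4) = 50.31^2.5 = 17953 m/s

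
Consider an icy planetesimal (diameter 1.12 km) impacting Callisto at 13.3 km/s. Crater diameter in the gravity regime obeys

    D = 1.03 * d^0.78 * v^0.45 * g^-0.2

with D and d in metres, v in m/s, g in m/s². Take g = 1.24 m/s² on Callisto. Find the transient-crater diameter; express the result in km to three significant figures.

D ≈ 16.9 km

In SI units: d = 1120 m, v = 13300 m/s.
d^0.78 = 1120^0.78 = 239.0
v^0.45 = 13300^0.45 = 71.74
g^-0.2 = 1.24^-0.2 = 0.9579
D = 1.03 × 239.0 × 71.74 × 0.9579 = 16917 m
   = 16.92 km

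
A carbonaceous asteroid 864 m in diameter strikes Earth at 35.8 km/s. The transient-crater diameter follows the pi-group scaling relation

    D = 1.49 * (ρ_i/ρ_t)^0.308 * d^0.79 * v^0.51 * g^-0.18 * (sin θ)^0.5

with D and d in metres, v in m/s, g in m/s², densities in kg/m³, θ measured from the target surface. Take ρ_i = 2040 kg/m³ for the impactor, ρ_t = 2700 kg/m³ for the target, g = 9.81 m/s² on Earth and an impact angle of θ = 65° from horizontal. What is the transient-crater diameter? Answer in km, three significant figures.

In SI units: v = 35800 m/s.
(ρ_i/ρ_t)^0.308 = (2040/2700)^0.308 = 0.9173
d^0.79 = 864^0.79 = 208.9
v^0.51 = 35800^0.51 = 210.1
g^-0.18 = 9.81^-0.18 = 0.6630
(sin 65°)^0.5 = 0.9063^0.5 = 0.9520
D = 1.49 × 0.9173 × 208.9 × 210.1 × 0.6630 × 0.9520 = 37863 m
   = 37.86 km

D ≈ 37.9 km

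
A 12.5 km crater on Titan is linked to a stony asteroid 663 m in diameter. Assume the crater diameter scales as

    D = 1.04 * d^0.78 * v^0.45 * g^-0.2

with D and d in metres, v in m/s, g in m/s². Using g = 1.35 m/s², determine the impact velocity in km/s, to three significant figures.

Rearranging for v: v = [D / (1.04 · 663^0.78 · 1.35^-0.2)]^(1/0.45).
D = 12500 m.
663^0.78 = 158.8
1.35^-0.2 = 0.9417
Denominator = 1.04 × 158.8 × 0.9417 = 155.5
D / 155.5 = 12500 / 155.5 = 80.39
v = 80.39^(1/0.45) = 80.39^2.2222 = 17129 m/s

v ≈ 17.1 km/s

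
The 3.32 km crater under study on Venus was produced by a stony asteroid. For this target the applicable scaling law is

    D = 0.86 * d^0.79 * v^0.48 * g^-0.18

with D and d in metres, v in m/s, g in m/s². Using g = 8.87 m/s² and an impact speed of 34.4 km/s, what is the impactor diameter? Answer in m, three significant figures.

Rearranging for d: d = [D / (0.86 · 34400^0.48 · 8.87^-0.18)]^(1/0.79).
D = 3320 m.
34400^0.48 = 150.5
8.87^-0.18 = 0.6751
Denominator = 0.86 × 150.5 × 0.6751 = 87.38
D / 87.38 = 3320 / 87.38 = 37.99
d = 37.99^(1/0.79) = 37.99^1.2658 = 99.90 m

d ≈ 99.9 m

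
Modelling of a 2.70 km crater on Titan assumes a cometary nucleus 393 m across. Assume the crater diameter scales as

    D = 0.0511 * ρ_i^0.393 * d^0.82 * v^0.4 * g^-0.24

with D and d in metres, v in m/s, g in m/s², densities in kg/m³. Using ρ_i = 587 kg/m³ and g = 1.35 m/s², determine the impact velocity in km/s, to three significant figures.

Rearranging for v: v = [D / (0.0511 · 587^0.393 · 393^0.82 · 1.35^-0.24)]^(1/0.4).
D = 2700 m.
587^0.393 = 12.25
393^0.82 = 134.1
1.35^-0.24 = 0.9305
Denominator = 0.0511 × 12.25 × 134.1 × 0.9305 = 78.11
D / 78.11 = 2700 / 78.11 = 34.57
v = 34.57^(1/0.4) = 34.57^2.5 = 7027 m/s

v ≈ 7.03 km/s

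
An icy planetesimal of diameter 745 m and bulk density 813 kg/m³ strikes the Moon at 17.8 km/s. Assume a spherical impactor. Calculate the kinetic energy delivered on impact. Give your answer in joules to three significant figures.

v = 17800 m/s.
Mass m = (π/6) ρ d³ = (π/6) × 813 × (745)³ = 1.760 × 10^11 kg
E = ½ m v² = 0.5 × 1.760 × 10^11 × (17800)² = 2.788 × 10^19 J

E ≈ 2.79 × 10^19 J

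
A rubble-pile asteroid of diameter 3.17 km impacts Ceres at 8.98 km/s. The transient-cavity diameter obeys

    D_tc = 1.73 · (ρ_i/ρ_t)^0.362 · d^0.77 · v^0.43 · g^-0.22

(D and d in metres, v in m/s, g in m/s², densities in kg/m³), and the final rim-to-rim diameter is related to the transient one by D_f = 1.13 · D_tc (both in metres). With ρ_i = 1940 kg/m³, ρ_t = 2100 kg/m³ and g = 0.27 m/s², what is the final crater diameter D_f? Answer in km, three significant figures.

In SI: d = 3170 m, v = 8980 m/s.
(ρ_i/ρ_t)^0.362 = (1940/2100)^0.362 = 0.9717
d^0.77 = 3170^0.77 = 496.4
v^0.43 = 8980^0.43 = 50.11
g^-0.22 = 0.27^-0.22 = 1.334
D_tc = 1.73 × 0.9717 × 496.4 × 50.11 × 1.334 = 55780 m
D_f = 1.13 × 55780 = 63031 m
     = 63.03 km

D_f ≈ 63.0 km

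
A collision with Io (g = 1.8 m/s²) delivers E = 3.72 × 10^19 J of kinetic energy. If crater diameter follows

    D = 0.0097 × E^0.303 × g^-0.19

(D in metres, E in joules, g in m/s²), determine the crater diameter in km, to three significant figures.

D ≈ 7.38 km

E^0.303 = (3.72 × 10^19)^0.303 = 8.509 × 10^5
g^-0.19 = 1.8^-0.19 = 0.8943
D = 0.0097 × 8.509 × 10^5 × 0.8943 = 7381 m
   = 7.381 km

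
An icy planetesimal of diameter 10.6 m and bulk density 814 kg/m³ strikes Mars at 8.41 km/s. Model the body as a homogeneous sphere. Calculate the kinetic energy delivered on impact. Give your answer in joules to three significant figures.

v = 8410 m/s.
Mass m = (π/6) ρ d³ = (π/6) × 814 × (10.6)³ = 5.076 × 10^5 kg
E = ½ m v² = 0.5 × 5.076 × 10^5 × (8410)² = 1.795 × 10^13 J

E ≈ 1.80 × 10^13 J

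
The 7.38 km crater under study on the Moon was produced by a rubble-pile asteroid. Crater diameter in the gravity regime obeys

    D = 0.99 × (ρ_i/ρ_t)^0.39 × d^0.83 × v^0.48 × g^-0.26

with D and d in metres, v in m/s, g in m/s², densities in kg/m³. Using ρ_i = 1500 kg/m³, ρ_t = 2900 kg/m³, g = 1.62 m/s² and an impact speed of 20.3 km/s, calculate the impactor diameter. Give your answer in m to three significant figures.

Rearranging for d: d = [D / (0.99 · (1500/2900)^0.39 · 20300^0.48 · 1.62^-0.26)]^(1/0.83).
D = 7380 m.
(1500/2900)^0.39 = 0.7733
20300^0.48 = 116.8
1.62^-0.26 = 0.8821
Denominator = 0.99 × 0.7733 × 116.8 × 0.8821 = 78.88
D / 78.88 = 7380 / 78.88 = 93.56
d = 93.56^(1/0.83) = 93.56^1.2048 = 237.0 m

d ≈ 237 m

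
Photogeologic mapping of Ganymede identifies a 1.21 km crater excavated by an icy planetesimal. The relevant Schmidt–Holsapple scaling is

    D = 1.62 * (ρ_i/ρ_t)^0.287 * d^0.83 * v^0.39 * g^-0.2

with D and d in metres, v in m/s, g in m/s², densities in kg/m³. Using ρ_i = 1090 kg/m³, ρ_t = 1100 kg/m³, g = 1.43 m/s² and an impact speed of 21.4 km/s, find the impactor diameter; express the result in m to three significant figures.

d ≈ 29.2 m

Rearranging for d: d = [D / (1.62 · (1090/1100)^0.287 · 21400^0.39 · 1.43^-0.2)]^(1/0.83).
D = 1210 m.
(1090/1100)^0.287 = 0.9974
21400^0.39 = 48.85
1.43^-0.2 = 0.9310
Denominator = 1.62 × 0.9974 × 48.85 × 0.9310 = 73.48
D / 73.48 = 1210 / 73.48 = 16.47
d = 16.47^(1/0.83) = 16.47^1.2048 = 29.23 m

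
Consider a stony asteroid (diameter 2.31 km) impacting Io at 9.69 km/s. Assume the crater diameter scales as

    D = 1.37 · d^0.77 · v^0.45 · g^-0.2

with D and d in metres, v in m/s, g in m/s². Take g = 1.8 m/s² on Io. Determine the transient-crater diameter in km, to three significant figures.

D ≈ 29.5 km

In SI units: d = 2310 m, v = 9690 m/s.
d^0.77 = 2310^0.77 = 389.0
v^0.45 = 9690^0.45 = 62.21
g^-0.2 = 1.8^-0.2 = 0.8891
D = 1.37 × 389.0 × 62.21 × 0.8891 = 29477 m
   = 29.48 km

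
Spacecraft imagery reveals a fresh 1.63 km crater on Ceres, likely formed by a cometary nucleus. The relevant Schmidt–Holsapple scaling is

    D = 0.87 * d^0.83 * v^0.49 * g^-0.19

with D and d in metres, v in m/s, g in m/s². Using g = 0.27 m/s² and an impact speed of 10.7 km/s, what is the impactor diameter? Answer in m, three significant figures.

Rearranging for d: d = [D / (0.87 · 10700^0.49 · 0.27^-0.19)]^(1/0.83).
D = 1630 m.
10700^0.49 = 94.28
0.27^-0.19 = 1.282
Denominator = 0.87 × 94.28 × 1.282 = 105.2
D / 105.2 = 1630 / 105.2 = 15.49
d = 15.49^(1/0.83) = 15.49^1.2048 = 27.15 m

d ≈ 27.2 m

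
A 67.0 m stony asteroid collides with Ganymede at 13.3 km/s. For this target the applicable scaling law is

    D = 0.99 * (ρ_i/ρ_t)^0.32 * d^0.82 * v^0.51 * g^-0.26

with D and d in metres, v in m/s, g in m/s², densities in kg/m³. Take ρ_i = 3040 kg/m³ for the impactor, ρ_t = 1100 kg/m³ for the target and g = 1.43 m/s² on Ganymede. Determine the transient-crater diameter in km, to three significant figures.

In SI units: v = 13300 m/s.
(ρ_i/ρ_t)^0.32 = (3040/1100)^0.32 = 1.384
d^0.82 = 67^0.82 = 31.43
v^0.51 = 13300^0.51 = 126.8
g^-0.26 = 1.43^-0.26 = 0.9112
D = 0.99 × 1.384 × 31.43 × 126.8 × 0.9112 = 4976 m
   = 4.976 km

D ≈ 4.98 km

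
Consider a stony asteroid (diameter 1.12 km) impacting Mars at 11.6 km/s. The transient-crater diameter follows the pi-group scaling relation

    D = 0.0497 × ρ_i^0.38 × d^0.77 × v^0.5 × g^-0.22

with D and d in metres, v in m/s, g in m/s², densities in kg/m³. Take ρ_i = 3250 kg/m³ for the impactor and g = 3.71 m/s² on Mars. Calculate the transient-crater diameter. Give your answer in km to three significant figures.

D ≈ 19.3 km

In SI units: d = 1120 m, v = 11600 m/s.
ρ_i^0.38 = 3250^0.38 = 21.60
d^0.77 = 1120^0.77 = 222.8
v^0.5 = 11600^0.5 = 107.7
g^-0.22 = 3.71^-0.22 = 0.7494
D = 0.0497 × 21.60 × 222.8 × 107.7 × 0.7494 = 19304 m
   = 19.30 km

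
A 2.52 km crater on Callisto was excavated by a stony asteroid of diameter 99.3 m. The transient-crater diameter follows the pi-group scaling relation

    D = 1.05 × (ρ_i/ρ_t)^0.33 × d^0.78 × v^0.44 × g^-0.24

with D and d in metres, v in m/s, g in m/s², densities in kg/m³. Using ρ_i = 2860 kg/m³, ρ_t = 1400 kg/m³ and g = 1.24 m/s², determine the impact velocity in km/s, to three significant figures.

Rearranging for v: v = [D / (1.05 · (2860/1400)^0.33 · 99.3^0.78 · 1.24^-0.24)]^(1/0.44).
D = 2520 m.
(2860/1400)^0.33 = 1.266
99.3^0.78 = 36.11
1.24^-0.24 = 0.9497
Denominator = 1.05 × 1.266 × 36.11 × 0.9497 = 45.59
D / 45.59 = 2520 / 45.59 = 55.28
v = 55.28^(1/0.44) = 55.28^2.2727 = 9127 m/s

v ≈ 9.13 km/s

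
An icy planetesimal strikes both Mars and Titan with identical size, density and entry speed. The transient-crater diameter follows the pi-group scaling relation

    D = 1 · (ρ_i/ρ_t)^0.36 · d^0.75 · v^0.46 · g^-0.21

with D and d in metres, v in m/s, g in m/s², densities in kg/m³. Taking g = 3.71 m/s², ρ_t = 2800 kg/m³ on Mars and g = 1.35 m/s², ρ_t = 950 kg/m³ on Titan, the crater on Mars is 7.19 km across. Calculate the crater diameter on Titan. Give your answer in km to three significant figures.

D ≈ 13.1 km

The impactor-only factors (d, v, ρ_i) cancel in the ratio, leaving D_Titan/D_Mars = (g_Titan/g_Mars)^-0.21 · (ρ_t,Mars/ρ_t,Titan)^0.36.
(1.35/3.71)^-0.21 = 0.3639^-0.21 = 1.236
(2800/950)^0.36 = 2.947^0.36 = 1.476
Ratio = 1.236 × 1.476 = 1.824
D_Titan = 1.824 × 7.19 km = 13.1 km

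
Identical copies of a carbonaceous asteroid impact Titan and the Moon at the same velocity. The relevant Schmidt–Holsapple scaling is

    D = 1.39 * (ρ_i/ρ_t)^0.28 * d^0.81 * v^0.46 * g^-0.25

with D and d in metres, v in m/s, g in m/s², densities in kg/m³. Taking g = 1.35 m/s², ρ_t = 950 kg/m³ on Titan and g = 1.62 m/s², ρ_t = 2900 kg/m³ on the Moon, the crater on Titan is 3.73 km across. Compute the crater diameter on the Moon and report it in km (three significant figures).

The impactor-only factors (d, v, ρ_i) cancel in the ratio, leaving D_Moon/D_Titan = (g_Moon/g_Titan)^-0.25 · (ρ_t,Titan/ρ_t,Moon)^0.28.
(1.62/1.35)^-0.25 = 1.200^-0.25 = 0.9554
(950/2900)^0.28 = 0.3276^0.28 = 0.7316
Ratio = 0.9554 × 0.7316 = 0.6990
D_Moon = 0.6990 × 3.73 km = 2.61 km

D ≈ 2.61 km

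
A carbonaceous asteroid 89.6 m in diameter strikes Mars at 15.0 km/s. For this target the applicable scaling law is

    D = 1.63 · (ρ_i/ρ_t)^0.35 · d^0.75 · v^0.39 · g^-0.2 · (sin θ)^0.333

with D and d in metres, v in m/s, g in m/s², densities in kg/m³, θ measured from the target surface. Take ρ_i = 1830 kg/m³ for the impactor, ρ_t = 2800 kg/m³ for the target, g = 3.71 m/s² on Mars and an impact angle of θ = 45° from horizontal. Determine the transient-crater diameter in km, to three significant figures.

D ≈ 1.19 km

In SI units: v = 15000 m/s.
(ρ_i/ρ_t)^0.35 = (1830/2800)^0.35 = 0.8617
d^0.75 = 89.6^0.75 = 29.12
v^0.39 = 15000^0.39 = 42.53
g^-0.2 = 3.71^-0.2 = 0.7694
(sin 45°)^0.333 = 0.7071^0.333 = 0.8910
D = 1.63 × 0.8617 × 29.12 × 42.53 × 0.7694 × 0.8910 = 1193 m
   = 1.193 km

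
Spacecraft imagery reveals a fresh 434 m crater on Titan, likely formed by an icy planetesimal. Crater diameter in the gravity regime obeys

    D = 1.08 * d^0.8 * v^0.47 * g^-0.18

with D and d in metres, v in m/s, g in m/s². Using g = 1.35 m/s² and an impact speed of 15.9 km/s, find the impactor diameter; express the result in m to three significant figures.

Rearranging for d: d = [D / (1.08 · 15900^0.47 · 1.35^-0.18)]^(1/0.8).
15900^0.47 = 94.33
1.35^-0.18 = 0.9474
Denominator = 1.08 × 94.33 × 0.9474 = 96.52
D / 96.52 = 434 / 96.52 = 4.496
d = 4.496^(1/0.8) = 4.496^1.25 = 6.547 m

d ≈ 6.55 m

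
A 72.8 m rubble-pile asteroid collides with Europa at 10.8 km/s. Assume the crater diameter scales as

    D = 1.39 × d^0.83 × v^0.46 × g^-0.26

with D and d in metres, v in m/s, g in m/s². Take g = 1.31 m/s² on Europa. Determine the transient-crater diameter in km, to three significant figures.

In SI units: v = 10800 m/s.
d^0.83 = 72.8^0.83 = 35.12
v^0.46 = 10800^0.46 = 71.68
g^-0.26 = 1.31^-0.26 = 0.9322
D = 1.39 × 35.12 × 71.68 × 0.9322 = 3262 m
   = 3.262 km

D ≈ 3.26 km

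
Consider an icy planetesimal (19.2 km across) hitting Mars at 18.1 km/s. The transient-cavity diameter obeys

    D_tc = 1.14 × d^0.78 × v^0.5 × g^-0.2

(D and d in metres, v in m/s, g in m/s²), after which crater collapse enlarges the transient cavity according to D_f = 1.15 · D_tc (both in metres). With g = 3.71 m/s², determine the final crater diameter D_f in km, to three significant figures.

D_f ≈ 298 km

In SI: d = 19200 m, v = 18100 m/s.
d^0.78 = 19200^0.78 = 2193
v^0.5 = 18100^0.5 = 134.5
g^-0.2 = 3.71^-0.2 = 0.7694
D_tc = 1.14 × 2193 × 134.5 × 0.7694 = 2.587 × 10^5 m
D_f = 1.15 × 2.587 × 10^5 = 2.975 × 10^5 m
     = 297.5 km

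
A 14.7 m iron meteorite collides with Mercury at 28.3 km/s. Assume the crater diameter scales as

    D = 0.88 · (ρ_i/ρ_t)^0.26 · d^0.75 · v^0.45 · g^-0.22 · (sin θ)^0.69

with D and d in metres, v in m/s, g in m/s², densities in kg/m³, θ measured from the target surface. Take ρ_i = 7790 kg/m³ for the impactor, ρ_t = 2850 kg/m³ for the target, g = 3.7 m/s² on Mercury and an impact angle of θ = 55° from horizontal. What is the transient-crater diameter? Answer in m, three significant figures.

D ≈ 565 m

In SI units: v = 28300 m/s.
(ρ_i/ρ_t)^0.26 = (7790/2850)^0.26 = 1.299
d^0.75 = 14.7^0.75 = 7.507
v^0.45 = 28300^0.45 = 100.8
g^-0.22 = 3.7^-0.22 = 0.7499
(sin 55°)^0.69 = 0.8192^0.69 = 0.8714
D = 0.88 × 1.299 × 7.507 × 100.8 × 0.7499 × 0.8714 = 565.2 m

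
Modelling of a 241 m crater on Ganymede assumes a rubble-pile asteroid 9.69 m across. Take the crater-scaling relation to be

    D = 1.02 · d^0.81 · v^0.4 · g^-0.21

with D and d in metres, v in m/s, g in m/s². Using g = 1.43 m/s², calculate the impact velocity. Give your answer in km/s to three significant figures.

Rearranging for v: v = [D / (1.02 · 9.69^0.81 · 1.43^-0.21)]^(1/0.4).
9.69^0.81 = 6.294
1.43^-0.21 = 0.9276
Denominator = 1.02 × 6.294 × 0.9276 = 5.955
D / 5.955 = 241 / 5.955 = 40.47
v = 40.47^(1/0.4) = 40.47^2.5 = 10419 m/s

v ≈ 10.4 km/s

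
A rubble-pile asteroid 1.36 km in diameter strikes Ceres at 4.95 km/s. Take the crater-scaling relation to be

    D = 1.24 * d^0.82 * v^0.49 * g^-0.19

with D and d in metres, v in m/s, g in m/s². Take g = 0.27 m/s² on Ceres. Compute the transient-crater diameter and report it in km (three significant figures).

D ≈ 38.1 km

In SI units: d = 1360 m, v = 4950 m/s.
d^0.82 = 1360^0.82 = 371.1
v^0.49 = 4950^0.49 = 64.62
g^-0.19 = 0.27^-0.19 = 1.282
D = 1.24 × 371.1 × 64.62 × 1.282 = 38121 m
   = 38.12 km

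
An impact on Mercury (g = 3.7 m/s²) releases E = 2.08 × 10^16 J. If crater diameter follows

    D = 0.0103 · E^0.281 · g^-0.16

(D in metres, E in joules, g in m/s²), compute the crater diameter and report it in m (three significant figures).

E^0.281 = (2.08 × 10^16)^0.281 = 3.849 × 10^4
g^-0.16 = 3.7^-0.16 = 0.8111
D = 0.0103 × 3.849 × 10^4 × 0.8111 = 321.6 m

D ≈ 322 m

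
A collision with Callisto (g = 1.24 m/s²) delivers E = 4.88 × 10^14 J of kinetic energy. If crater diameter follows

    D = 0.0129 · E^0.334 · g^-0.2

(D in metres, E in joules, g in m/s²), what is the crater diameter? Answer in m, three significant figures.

E^0.334 = (4.88 × 10^14)^0.334 = 8.053 × 10^4
g^-0.2 = 1.24^-0.2 = 0.9579
D = 0.0129 × 8.053 × 10^4 × 0.9579 = 995.1 m

D ≈ 995 m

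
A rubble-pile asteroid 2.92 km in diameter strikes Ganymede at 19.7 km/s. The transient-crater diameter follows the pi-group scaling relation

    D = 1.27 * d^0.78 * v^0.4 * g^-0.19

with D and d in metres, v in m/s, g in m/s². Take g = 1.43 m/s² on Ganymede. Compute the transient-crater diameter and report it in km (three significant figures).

In SI units: d = 2920 m, v = 19700 m/s.
d^0.78 = 2920^0.78 = 504.7
v^0.4 = 19700^0.4 = 52.21
g^-0.19 = 1.43^-0.19 = 0.9343
D = 1.27 × 504.7 × 52.21 × 0.9343 = 31266 m
   = 31.27 km

D ≈ 31.3 km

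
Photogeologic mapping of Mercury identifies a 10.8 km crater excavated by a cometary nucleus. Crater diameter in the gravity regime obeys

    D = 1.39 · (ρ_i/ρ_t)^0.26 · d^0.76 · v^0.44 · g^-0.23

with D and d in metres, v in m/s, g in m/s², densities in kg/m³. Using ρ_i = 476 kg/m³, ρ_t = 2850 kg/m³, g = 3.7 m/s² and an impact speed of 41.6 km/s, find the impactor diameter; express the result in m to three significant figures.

d ≈ 763 m

Rearranging for d: d = [D / (1.39 · (476/2850)^0.26 · 41600^0.44 · 3.7^-0.23)]^(1/0.76).
D = 10800 m.
(476/2850)^0.26 = 0.6279
41600^0.44 = 107.7
3.7^-0.23 = 0.7401
Denominator = 1.39 × 0.6279 × 107.7 × 0.7401 = 69.57
D / 69.57 = 10800 / 69.57 = 155.2
d = 155.2^(1/0.76) = 155.2^1.3158 = 763.4 m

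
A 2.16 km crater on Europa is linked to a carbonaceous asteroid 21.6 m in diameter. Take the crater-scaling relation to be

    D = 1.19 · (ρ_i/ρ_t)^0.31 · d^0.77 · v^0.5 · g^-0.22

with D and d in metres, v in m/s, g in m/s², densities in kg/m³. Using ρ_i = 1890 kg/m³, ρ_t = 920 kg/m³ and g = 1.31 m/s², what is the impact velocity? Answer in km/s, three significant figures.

v ≈ 20.9 km/s

Rearranging for v: v = [D / (1.19 · (1890/920)^0.31 · 21.6^0.77 · 1.31^-0.22)]^(1/0.5).
D = 2160 m.
(1890/920)^0.31 = 1.250
21.6^0.77 = 10.65
1.31^-0.22 = 0.9423
Denominator = 1.19 × 1.250 × 10.65 × 0.9423 = 14.93
D / 14.93 = 2160 / 14.93 = 144.7
v = 144.7^(1/0.5) = 144.7^2 = 20938 m/s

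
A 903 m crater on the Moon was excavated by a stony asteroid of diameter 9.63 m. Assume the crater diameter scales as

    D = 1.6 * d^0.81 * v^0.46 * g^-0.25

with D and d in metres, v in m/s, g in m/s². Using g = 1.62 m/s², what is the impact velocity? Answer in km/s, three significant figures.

v ≈ 23.1 km/s

Rearranging for v: v = [D / (1.6 · 9.63^0.81 · 1.62^-0.25)]^(1/0.46).
9.63^0.81 = 6.262
1.62^-0.25 = 0.8864
Denominator = 1.6 × 6.262 × 0.8864 = 8.881
D / 8.881 = 903 / 8.881 = 101.7
v = 101.7^(1/0.46) = 101.7^2.1739 = 23105 m/s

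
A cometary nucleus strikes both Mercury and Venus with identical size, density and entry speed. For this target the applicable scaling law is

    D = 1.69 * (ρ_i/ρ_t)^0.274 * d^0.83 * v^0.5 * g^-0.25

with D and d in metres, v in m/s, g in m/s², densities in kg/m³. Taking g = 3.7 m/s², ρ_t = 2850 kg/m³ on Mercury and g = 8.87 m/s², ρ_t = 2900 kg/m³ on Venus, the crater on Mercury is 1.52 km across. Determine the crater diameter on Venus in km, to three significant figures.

D ≈ 1.22 km

The impactor-only factors (d, v, ρ_i) cancel in the ratio, leaving D_Venus/D_Mercury = (g_Venus/g_Mercury)^-0.25 · (ρ_t,Mercury/ρ_t,Venus)^0.274.
(8.87/3.7)^-0.25 = 2.397^-0.25 = 0.8037
(2850/2900)^0.274 = 0.9828^0.274 = 0.9953
Ratio = 0.8037 × 0.9953 = 0.7999
D_Venus = 0.7999 × 1.52 km = 1.22 km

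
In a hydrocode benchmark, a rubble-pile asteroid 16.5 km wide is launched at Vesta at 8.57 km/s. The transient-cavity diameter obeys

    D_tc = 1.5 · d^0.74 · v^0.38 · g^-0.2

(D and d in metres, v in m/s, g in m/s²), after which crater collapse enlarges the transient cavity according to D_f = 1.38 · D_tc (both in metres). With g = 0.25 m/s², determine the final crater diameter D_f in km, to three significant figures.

In SI: d = 16500 m, v = 8570 m/s.
d^0.74 = 16500^0.74 = 1321
v^0.38 = 8570^0.38 = 31.23
g^-0.2 = 0.25^-0.2 = 1.320
D_tc = 1.5 × 1321 × 31.23 × 1.320 = 81680 m
D_f = 1.38 × 81680 = 1.127 × 10^5 m
     = 112.7 km

D_f ≈ 113 km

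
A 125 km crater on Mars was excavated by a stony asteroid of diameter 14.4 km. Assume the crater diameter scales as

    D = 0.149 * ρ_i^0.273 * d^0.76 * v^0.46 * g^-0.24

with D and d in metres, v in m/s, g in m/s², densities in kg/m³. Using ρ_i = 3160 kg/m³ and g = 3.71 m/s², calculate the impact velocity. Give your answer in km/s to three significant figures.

Rearranging for v: v = [D / (0.149 · 3160^0.273 · 14400^0.76 · 3.71^-0.24)]^(1/0.46).
D = 125000 m.
3160^0.273 = 9.024
14400^0.76 = 1447
3.71^-0.24 = 0.7300
Denominator = 0.149 × 9.024 × 1447 × 0.7300 = 1420
D / 1420 = 125000 / 1420 = 88.03
v = 88.03^(1/0.46) = 88.03^2.1739 = 16882 m/s

v ≈ 16.9 km/s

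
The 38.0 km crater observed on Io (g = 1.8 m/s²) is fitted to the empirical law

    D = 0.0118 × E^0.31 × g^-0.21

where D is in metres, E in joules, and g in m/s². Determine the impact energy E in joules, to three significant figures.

Rearranging: E = [D / (0.0118 · g^-0.21)]^(1/0.31).
D = 38000 m.
g^-0.21 = 1.8^-0.21 = 0.8839
D / (0.0118 × 0.8839) = 38000 / (0.01043) = 3.643 × 10^6
E = (3.643 × 10^6)^3.2258 = 1.465 × 10^21 J

E ≈ 1.47 × 10^21 J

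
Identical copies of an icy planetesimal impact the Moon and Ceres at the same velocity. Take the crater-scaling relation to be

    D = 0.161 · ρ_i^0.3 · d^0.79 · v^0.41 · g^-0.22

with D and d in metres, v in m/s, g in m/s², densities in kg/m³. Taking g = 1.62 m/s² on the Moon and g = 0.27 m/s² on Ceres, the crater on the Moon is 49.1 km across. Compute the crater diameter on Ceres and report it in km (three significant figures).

D ≈ 72.8 km

All impactor-dependent factors cancel in the ratio, leaving D_Ceres/D_Moon = (g_Ceres/g_Moon)^-0.22.
(0.27/1.62)^-0.22 = 0.1667^-0.22 = 1.483
D_Ceres = 1.483 × 49.1 km = 72.8 km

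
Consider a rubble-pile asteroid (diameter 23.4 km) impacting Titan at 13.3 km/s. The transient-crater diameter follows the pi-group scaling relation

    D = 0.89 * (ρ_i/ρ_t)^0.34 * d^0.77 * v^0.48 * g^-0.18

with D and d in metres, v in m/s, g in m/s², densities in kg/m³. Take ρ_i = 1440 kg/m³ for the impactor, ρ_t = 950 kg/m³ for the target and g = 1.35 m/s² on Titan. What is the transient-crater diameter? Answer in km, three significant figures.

In SI units: d = 23400 m, v = 13300 m/s.
(ρ_i/ρ_t)^0.34 = (1440/950)^0.34 = 1.152
d^0.77 = 23400^0.77 = 2314
v^0.48 = 13300^0.48 = 95.38
g^-0.18 = 1.35^-0.18 = 0.9474
D = 0.89 × 1.152 × 2314 × 95.38 × 0.9474 = 2.144 × 10^5 m
   = 214.4 km

D ≈ 214 km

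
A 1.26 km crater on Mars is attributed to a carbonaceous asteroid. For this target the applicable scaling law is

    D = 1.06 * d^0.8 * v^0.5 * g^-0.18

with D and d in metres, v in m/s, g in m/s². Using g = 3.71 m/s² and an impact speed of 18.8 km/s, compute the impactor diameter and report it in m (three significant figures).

Rearranging for d: d = [D / (1.06 · 18800^0.5 · 3.71^-0.18)]^(1/0.8).
D = 1260 m.
18800^0.5 = 137.1
3.71^-0.18 = 0.7898
Denominator = 1.06 × 137.1 × 0.7898 = 114.8
D / 114.8 = 1260 / 114.8 = 10.98
d = 10.98^(1/0.8) = 10.98^1.25 = 19.99 m

d ≈ 20.0 m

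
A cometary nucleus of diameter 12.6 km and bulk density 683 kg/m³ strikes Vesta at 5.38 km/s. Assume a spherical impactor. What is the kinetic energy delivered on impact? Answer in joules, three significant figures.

d = 12600 m; v = 5380 m/s.
Mass m = (π/6) ρ d³ = (π/6) × 683 × (12600)³ = 7.154 × 10^14 kg
E = ½ m v² = 0.5 × 7.154 × 10^14 × (5380)² = 1.035 × 10^22 J

E ≈ 1.04 × 10^22 J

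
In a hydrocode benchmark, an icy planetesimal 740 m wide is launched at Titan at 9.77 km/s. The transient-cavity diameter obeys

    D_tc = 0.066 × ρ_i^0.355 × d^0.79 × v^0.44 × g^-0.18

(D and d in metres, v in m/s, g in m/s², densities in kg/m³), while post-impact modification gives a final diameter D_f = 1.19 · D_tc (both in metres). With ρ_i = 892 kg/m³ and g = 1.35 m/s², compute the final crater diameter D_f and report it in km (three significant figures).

v = 9770 m/s.
ρ_i^0.355 = 892^0.355 = 11.15
d^0.79 = 740^0.79 = 184.8
v^0.44 = 9770^0.44 = 56.96
g^-0.18 = 1.35^-0.18 = 0.9474
D_tc = 0.066 × 11.15 × 184.8 × 56.96 × 0.9474 = 7339 m
D_f = 1.19 × 7339 = 8733 m
     = 8.733 km

D_f ≈ 8.73 km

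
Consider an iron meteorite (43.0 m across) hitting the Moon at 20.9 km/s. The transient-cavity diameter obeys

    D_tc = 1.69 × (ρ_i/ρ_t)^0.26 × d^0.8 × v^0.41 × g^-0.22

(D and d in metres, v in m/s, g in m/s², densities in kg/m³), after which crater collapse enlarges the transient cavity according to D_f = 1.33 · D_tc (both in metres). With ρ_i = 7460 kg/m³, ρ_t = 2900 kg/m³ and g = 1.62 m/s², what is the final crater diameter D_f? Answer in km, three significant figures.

v = 20900 m/s.
(ρ_i/ρ_t)^0.26 = (7460/2900)^0.26 = 1.278
d^0.8 = 43^0.8 = 20.27
v^0.41 = 20900^0.41 = 59.06
g^-0.22 = 1.62^-0.22 = 0.8993
D_tc = 1.69 × 1.278 × 20.27 × 59.06 × 0.8993 = 2325 m
D_f = 1.33 × 2325 = 3092 m
     = 3.092 km

D_f ≈ 3.09 km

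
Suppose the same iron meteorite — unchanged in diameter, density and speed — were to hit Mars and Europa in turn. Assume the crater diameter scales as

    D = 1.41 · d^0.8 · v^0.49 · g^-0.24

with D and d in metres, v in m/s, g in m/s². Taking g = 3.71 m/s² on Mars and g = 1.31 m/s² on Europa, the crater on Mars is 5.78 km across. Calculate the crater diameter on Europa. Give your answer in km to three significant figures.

D ≈ 7.42 km

All impactor-dependent factors cancel in the ratio, leaving D_Europa/D_Mars = (g_Europa/g_Mars)^-0.24.
(1.31/3.71)^-0.24 = 0.3531^-0.24 = 1.284
D_Europa = 1.284 × 5.78 km = 7.42 km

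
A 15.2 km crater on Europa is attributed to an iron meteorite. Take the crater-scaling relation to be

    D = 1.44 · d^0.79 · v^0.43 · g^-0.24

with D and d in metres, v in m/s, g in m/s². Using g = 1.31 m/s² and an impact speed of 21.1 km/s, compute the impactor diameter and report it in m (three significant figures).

Rearranging for d: d = [D / (1.44 · 21100^0.43 · 1.31^-0.24)]^(1/0.79).
D = 15200 m.
21100^0.43 = 72.35
1.31^-0.24 = 0.9372
Denominator = 1.44 × 72.35 × 0.9372 = 97.64
D / 97.64 = 15200 / 97.64 = 155.7
d = 155.7^(1/0.79) = 155.7^1.2658 = 595.7 m

d ≈ 596 m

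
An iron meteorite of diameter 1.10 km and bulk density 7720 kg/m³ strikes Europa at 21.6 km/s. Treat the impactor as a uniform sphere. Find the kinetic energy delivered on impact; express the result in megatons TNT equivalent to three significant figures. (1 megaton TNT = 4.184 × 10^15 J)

d = 1100 m; v = 21600 m/s.
Mass m = (π/6) ρ d³ = (π/6) × 7720 × (1100)³ = 5.380 × 10^12 kg
E = ½ m v² = 0.5 × 5.380 × 10^12 × (21600)² = 1.255 × 10^21 J
   = 1.255 × 10^21 / 4.184×10^15 = 3.000 × 10^5 Mt

E ≈ 3.00 × 10^5 Mt TNT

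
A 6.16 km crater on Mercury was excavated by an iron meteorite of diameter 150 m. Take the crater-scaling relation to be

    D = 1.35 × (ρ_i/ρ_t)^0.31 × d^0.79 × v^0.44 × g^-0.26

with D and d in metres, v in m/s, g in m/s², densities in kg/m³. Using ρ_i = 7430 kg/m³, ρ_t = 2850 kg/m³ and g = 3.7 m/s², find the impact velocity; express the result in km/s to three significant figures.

v ≈ 28.3 km/s

Rearranging for v: v = [D / (1.35 · (7430/2850)^0.31 · 150^0.79 · 3.7^-0.26)]^(1/0.44).
D = 6160 m.
(7430/2850)^0.31 = 1.346
150^0.79 = 52.37
3.7^-0.26 = 0.7117
Denominator = 1.35 × 1.346 × 52.37 × 0.7117 = 67.73
D / 67.73 = 6160 / 67.73 = 90.95
v = 90.95^(1/0.44) = 90.95^2.2727 = 28299 m/s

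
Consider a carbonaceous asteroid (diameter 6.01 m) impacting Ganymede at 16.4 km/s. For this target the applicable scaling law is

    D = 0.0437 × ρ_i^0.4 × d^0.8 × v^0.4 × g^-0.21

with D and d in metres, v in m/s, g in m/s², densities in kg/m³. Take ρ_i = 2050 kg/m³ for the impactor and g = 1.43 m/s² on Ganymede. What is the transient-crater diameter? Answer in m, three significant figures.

D ≈ 174 m

In SI units: v = 16400 m/s.
ρ_i^0.4 = 2050^0.4 = 21.12
d^0.8 = 6.01^0.8 = 4.199
v^0.4 = 16400^0.4 = 48.52
g^-0.21 = 1.43^-0.21 = 0.9276
D = 0.0437 × 21.12 × 4.199 × 48.52 × 0.9276 = 174.4 m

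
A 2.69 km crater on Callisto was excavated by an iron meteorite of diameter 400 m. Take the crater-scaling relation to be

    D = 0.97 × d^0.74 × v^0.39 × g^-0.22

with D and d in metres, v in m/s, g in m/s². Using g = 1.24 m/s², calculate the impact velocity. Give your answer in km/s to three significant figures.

v ≈ 8.78 km/s

Rearranging for v: v = [D / (0.97 · 400^0.74 · 1.24^-0.22)]^(1/0.39).
D = 2690 m.
400^0.74 = 84.24
1.24^-0.22 = 0.9538
Denominator = 0.97 × 84.24 × 0.9538 = 77.94
D / 77.94 = 2690 / 77.94 = 34.51
v = 34.51^(1/0.39) = 34.51^2.5641 = 8779 m/s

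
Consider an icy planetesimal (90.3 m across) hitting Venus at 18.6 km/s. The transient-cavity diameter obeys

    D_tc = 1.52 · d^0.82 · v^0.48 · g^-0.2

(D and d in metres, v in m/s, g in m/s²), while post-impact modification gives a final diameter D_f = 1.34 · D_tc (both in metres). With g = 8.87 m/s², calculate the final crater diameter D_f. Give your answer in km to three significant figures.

v = 18600 m/s.
d^0.82 = 90.3^0.82 = 40.15
v^0.48 = 18600^0.48 = 112.0
g^-0.2 = 8.87^-0.2 = 0.6463
D_tc = 1.52 × 40.15 × 112.0 × 0.6463 = 4418 m
D_f = 1.34 × 4418 = 5920 m
     = 5.920 km

D_f ≈ 5.92 km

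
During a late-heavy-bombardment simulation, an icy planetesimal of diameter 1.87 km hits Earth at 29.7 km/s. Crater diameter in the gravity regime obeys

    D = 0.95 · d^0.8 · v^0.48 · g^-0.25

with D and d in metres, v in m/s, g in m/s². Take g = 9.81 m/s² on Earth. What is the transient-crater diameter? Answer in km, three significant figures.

D ≈ 31.2 km

In SI units: d = 1870 m, v = 29700 m/s.
d^0.8 = 1870^0.8 = 414.5
v^0.48 = 29700^0.48 = 140.3
g^-0.25 = 9.81^-0.25 = 0.5650
D = 0.95 × 414.5 × 140.3 × 0.5650 = 31214 m
   = 31.21 km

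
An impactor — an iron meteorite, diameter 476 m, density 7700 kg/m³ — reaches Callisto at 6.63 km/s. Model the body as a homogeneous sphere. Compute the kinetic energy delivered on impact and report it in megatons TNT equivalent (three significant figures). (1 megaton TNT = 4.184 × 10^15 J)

v = 6630 m/s.
Mass m = (π/6) ρ d³ = (π/6) × 7700 × (476)³ = 4.348 × 10^11 kg
E = ½ m v² = 0.5 × 4.348 × 10^11 × (6630)² = 9.556 × 10^18 J
   = 9.556 × 10^18 / 4.184×10^15 = 2284 Mt

E ≈ 2280 Mt TNT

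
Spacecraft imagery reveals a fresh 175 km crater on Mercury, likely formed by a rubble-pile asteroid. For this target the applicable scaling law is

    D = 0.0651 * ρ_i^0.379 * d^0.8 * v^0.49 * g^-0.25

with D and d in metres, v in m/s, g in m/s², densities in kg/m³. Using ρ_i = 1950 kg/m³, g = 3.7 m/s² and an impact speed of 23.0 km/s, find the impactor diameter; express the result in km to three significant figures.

d ≈ 9.64 km

Rearranging for d: d = [D / (0.0651 · 1950^0.379 · 23000^0.49 · 3.7^-0.25)]^(1/0.8).
D = 175000 m.
1950^0.379 = 17.66
23000^0.49 = 137.2
3.7^-0.25 = 0.7210
Denominator = 0.0651 × 17.66 × 137.2 × 0.7210 = 113.7
D / 113.7 = 175000 / 113.7 = 1539
d = 1539^(1/0.8) = 1539^1.25 = 9639 m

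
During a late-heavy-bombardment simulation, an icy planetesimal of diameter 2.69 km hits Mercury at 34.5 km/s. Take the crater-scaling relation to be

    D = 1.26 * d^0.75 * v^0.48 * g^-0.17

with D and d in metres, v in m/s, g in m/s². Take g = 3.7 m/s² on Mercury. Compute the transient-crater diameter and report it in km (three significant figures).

In SI units: d = 2690 m, v = 34500 m/s.
d^0.75 = 2690^0.75 = 373.5
v^0.48 = 34500^0.48 = 150.7
g^-0.17 = 3.7^-0.17 = 0.8006
D = 1.26 × 373.5 × 150.7 × 0.8006 = 56779 m
   = 56.78 km

D ≈ 56.8 km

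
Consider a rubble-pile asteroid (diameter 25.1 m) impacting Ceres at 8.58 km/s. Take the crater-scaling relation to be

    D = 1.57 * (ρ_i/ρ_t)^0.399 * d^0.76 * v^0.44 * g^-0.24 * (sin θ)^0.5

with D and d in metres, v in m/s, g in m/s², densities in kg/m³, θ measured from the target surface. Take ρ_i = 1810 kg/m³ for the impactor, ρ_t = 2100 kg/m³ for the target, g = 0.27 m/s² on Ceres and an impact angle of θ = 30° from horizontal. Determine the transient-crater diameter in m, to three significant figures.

In SI units: v = 8580 m/s.
(ρ_i/ρ_t)^0.399 = (1810/2100)^0.399 = 0.9424
d^0.76 = 25.1^0.76 = 11.58
v^0.44 = 8580^0.44 = 53.79
g^-0.24 = 0.27^-0.24 = 1.369
(sin 30°)^0.5 = 0.5000^0.5 = 0.7071
D = 1.57 × 0.9424 × 11.58 × 53.79 × 1.369 × 0.7071 = 892.1 m

D ≈ 892 m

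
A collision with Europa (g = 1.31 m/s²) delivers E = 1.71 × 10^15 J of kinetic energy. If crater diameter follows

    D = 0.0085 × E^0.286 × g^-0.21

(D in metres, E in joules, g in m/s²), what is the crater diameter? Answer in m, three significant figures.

E^0.286 = (1.71 × 10^15)^0.286 = 2.273 × 10^4
g^-0.21 = 1.31^-0.21 = 0.9449
D = 0.0085 × 2.273 × 10^4 × 0.9449 = 182.6 m

D ≈ 183 m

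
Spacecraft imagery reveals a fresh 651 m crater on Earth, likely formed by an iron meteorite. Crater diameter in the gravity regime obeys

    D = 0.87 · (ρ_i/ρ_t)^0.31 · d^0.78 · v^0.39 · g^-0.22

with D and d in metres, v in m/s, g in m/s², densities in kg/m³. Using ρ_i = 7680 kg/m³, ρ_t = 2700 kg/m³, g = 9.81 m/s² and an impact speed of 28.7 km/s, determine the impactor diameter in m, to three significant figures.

d ≈ 35.9 m

Rearranging for d: d = [D / (0.87 · (7680/2700)^0.31 · 28700^0.39 · 9.81^-0.22)]^(1/0.78).
(7680/2700)^0.31 = 1.383
28700^0.39 = 54.77
9.81^-0.22 = 0.6051
Denominator = 0.87 × 1.383 × 54.77 × 0.6051 = 39.88
D / 39.88 = 651 / 39.88 = 16.32
d = 16.32^(1/0.78) = 16.32^1.2821 = 35.88 m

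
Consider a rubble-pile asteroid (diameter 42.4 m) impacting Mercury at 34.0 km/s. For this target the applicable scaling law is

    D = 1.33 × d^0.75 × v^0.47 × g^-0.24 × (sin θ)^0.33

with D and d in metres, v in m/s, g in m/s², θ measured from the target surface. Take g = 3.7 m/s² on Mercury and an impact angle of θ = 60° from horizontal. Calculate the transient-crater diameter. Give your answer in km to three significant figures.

In SI units: v = 34000 m/s.
d^0.75 = 42.4^0.75 = 16.62
v^0.47 = 34000^0.47 = 134.8
g^-0.24 = 3.7^-0.24 = 0.7305
(sin 60°)^0.33 = 0.8660^0.33 = 0.9536
D = 1.33 × 16.62 × 134.8 × 0.7305 × 0.9536 = 2076 m
   = 2.076 km

D ≈ 2.08 km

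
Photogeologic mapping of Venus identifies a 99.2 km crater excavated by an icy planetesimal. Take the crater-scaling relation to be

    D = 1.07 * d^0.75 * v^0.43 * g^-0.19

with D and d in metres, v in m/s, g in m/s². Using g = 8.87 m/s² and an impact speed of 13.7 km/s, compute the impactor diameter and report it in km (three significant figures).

d ≈ 31.0 km

Rearranging for d: d = [D / (1.07 · 13700^0.43 · 8.87^-0.19)]^(1/0.75).
D = 99200 m.
13700^0.43 = 60.09
8.87^-0.19 = 0.6605
Denominator = 1.07 × 60.09 × 0.6605 = 42.47
D / 42.47 = 99200 / 42.47 = 2336
d = 2336^(1/0.75) = 2336^1.3333 = 30987 m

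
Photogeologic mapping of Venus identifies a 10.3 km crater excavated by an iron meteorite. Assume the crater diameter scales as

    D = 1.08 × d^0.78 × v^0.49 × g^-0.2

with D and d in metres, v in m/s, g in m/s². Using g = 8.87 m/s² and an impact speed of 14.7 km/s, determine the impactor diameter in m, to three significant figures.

d ≈ 533 m

Rearranging for d: d = [D / (1.08 · 14700^0.49 · 8.87^-0.2)]^(1/0.78).
D = 10300 m.
14700^0.49 = 110.2
8.87^-0.2 = 0.6463
Denominator = 1.08 × 110.2 × 0.6463 = 76.92
D / 76.92 = 10300 / 76.92 = 133.9
d = 133.9^(1/0.78) = 133.9^1.2821 = 533.0 m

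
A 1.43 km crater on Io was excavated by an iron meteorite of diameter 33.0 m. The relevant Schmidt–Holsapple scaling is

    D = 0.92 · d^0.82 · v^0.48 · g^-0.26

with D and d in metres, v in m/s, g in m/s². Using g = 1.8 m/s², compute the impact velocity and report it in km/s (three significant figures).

Rearranging for v: v = [D / (0.92 · 33^0.82 · 1.8^-0.26)]^(1/0.48).
D = 1430 m.
33^0.82 = 17.59
1.8^-0.26 = 0.8583
Denominator = 0.92 × 17.59 × 0.8583 = 13.89
D / 13.89 = 1430 / 13.89 = 103.0
v = 103.0^(1/0.48) = 103.0^2.0833 = 15608 m/s

v ≈ 15.6 km/s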